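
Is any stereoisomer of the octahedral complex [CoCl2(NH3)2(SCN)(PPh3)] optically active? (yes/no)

The six octahedral sites form three mutually perpendicular trans pairs.
The distinct arrangements are (6 in all): Cl trans, NH3 trans; Cl trans, NH3 cis; Cl cis, NH3 cis (3 arrangements, 2 chiral); Cl cis, NH3 trans.
Of these, 2 lack any improper symmetry element and so occur as enantiomeric pairs, giving 6 + 2 = 8 stereoisomers in total.

yes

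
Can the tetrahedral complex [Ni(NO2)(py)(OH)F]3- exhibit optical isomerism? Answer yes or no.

yes

Only one geometric arrangement is possible; it has no improper symmetry element, so it exists as a pair of enantiomers (2 stereoisomers).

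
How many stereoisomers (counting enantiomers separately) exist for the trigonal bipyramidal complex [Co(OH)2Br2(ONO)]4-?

6

A trigonal bipyramid has two axial and three equatorial sites, which are chemically inequivalent.
Exhaustive case analysis gives 5 geometric isomers.
One of these lacks any improper symmetry element and so occurs as an enantiomeric pair, giving 5 + 1 = 6 stereoisomers in total.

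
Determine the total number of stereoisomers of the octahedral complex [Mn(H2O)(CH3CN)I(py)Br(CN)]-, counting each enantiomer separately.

30

An octahedron has six vertices in three trans pairs; every non-trans pair is cis.
Placing the ligands in turn and identifying arrangements related by rotation or reflection leaves 15 distinct geometric isomers.
Of these, 15 lack any improper symmetry element and so occur as enantiomeric pairs, giving 15 + 15 = 30 stereoisomers in total.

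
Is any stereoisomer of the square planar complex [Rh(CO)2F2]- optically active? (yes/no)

In a square planar complex each vertex has one trans partner and two cis neighbours.
Systematic placement gives 2 geometric isomers: CO cis; CO trans.
Each arrangement has an internal mirror plane or centre of symmetry, so none is chiral.

no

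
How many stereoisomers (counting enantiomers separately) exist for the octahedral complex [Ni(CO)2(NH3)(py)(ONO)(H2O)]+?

15

In an octahedral complex each vertex has one trans partner and four cis neighbours.
Placing the ligands in turn and identifying arrangements related by rotation or reflection leaves 9 distinct geometric isomers.
Of these, 6 lack any improper symmetry element and so occur as enantiomeric pairs, giving 9 + 6 = 15 stereoisomers in total.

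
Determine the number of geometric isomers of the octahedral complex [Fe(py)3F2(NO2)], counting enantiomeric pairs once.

The six octahedral sites form three mutually perpendicular trans pairs.
Working through the distinct placements yields 3 geometric isomers: py mer, F trans; py mer, F cis; py fac, F cis.

3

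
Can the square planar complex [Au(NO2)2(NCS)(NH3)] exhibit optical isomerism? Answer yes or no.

no

A square has two trans pairs of vertices; adjacent vertices are cis.
Systematic placement gives 2 geometric isomers: NO2 cis; NO2 trans.
Each arrangement has an internal mirror plane or centre of symmetry, so none is chiral.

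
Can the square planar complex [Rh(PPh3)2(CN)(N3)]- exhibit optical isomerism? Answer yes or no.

no

Working through the distinct placements yields 2 geometric isomers: PPh3 cis; PPh3 trans.
Each arrangement has an internal mirror plane or centre of symmetry, so none is chiral.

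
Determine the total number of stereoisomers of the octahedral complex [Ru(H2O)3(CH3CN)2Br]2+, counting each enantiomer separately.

3

In an octahedral complex each vertex has one trans partner and four cis neighbours.
There are 3 geometric isomers: H2O mer, CH3CN cis; H2O mer, CH3CN trans; H2O fac, CH3CN cis.
Each arrangement has an internal mirror plane or centre of symmetry, so none is chiral.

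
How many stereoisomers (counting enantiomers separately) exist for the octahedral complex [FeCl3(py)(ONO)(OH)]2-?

5

The six octahedral sites form three mutually perpendicular trans pairs.
Working through the distinct placements yields 4 geometric isomers: Cl mer (3 arrangements); Cl fac (chiral).
One of these lacks any improper symmetry element and so occurs as an enantiomeric pair, giving 4 + 1 = 5 stereoisomers in total.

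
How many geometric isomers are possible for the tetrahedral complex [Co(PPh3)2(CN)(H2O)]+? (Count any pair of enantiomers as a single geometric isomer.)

In a tetrahedral complex all four positions are equivalent and every pair of ligands is adjacent — there is no cis/trans distinction.
Only one geometric arrangement is possible.

1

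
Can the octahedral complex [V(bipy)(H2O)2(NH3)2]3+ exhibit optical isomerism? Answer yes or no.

Each bipy is bidentate and must span two cis positions.
Working through the distinct placements yields 3 geometric isomers: H2O trans, NH3 cis; H2O cis, NH3 cis (chiral); H2O cis, NH3 trans.
One of these lacks any improper symmetry element and so occurs as an enantiomeric pair, giving 3 + 1 = 4 stereoisomers in total.

yes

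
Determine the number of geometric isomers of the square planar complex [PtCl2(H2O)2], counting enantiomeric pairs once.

In a square planar complex each vertex has one trans partner and two cis neighbours.
Systematic placement gives 2 geometric isomers: Cl cis; Cl trans.

2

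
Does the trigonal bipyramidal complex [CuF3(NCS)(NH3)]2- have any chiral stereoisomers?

no

Working through the distinct placements yields 4 geometric isomers: NCS equatorial, NH3 equatorial; NCS axial, NH3 equatorial; NCS equatorial, NH3 axial; NCS axial, NH3 axial.
Each arrangement has an internal mirror plane or centre of symmetry, so none is chiral.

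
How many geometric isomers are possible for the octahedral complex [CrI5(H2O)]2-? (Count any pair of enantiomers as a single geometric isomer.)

An octahedron has six vertices in three trans pairs; every non-trans pair is cis.
Only one geometric arrangement is possible.

1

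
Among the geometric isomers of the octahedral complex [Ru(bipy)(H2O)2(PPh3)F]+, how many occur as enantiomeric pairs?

An octahedron has six vertices in three trans pairs; every non-trans pair is cis.
Each bipy is bidentate and must span two cis positions.
The distinct arrangements are (4 in all): H2O cis (3 arrangements, 2 chiral); H2O trans.
Of these, 2 lack any improper symmetry element and so occur as enantiomeric pairs, giving 4 + 2 = 6 stereoisomers in total.

2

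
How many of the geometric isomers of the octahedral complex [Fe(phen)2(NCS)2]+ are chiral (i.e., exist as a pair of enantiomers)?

1

In an octahedral complex each vertex has one trans partner and four cis neighbours.
Each phen is bidentate and must span two cis positions.
Working through the distinct placements yields 2 geometric isomers: NCS trans; NCS cis (chiral).
One of these lacks any improper symmetry element and so occurs as an enantiomeric pair, giving 2 + 1 = 3 stereoisomers in total.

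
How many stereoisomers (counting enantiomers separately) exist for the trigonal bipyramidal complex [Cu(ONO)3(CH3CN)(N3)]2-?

4

A trigonal bipyramid has two axial and three equatorial sites, which are chemically inequivalent.
Working through the distinct placements yields 4 geometric isomers: CH3CN axial, N3 axial; CH3CN axial, N3 equatorial; CH3CN equatorial, N3 axial; CH3CN equatorial, N3 equatorial.
Each arrangement has an internal mirror plane or centre of symmetry, so none is chiral.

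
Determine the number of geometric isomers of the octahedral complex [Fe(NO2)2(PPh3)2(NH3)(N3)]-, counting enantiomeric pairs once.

In an octahedral complex each vertex has one trans partner and four cis neighbours.
The distinct arrangements are (6 in all): NO2 trans, PPh3 trans; NO2 cis, PPh3 cis (3 arrangements, 2 chiral); NO2 cis, PPh3 trans; NO2 trans, PPh3 cis.

6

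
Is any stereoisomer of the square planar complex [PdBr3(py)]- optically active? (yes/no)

no

In a square planar complex each vertex has one trans partner and two cis neighbours.
Only one geometric arrangement is possible.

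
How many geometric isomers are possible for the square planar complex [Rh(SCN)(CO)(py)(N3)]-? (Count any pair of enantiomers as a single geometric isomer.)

3

In a square planar complex each vertex has one trans partner and two cis neighbours.
Working through the distinct placements yields 3 geometric isomers: (CO/SCN trans, N3/py trans); (CO/py trans, N3/SCN trans); (CO/N3 trans, SCN/py trans).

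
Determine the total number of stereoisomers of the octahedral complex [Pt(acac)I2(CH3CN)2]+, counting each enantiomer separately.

An octahedron has six vertices in three trans pairs; every non-trans pair is cis.
Each acac is bidentate and must span two cis positions.
Working through the distinct placements yields 3 geometric isomers: I cis, CH3CN trans; I cis, CH3CN cis (chiral); I trans, CH3CN cis.
One of these lacks any improper symmetry element and so occurs as an enantiomeric pair, giving 3 + 1 = 4 stereoisomers in total.

4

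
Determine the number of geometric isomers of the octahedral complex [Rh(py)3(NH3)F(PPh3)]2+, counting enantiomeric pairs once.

4

In an octahedral complex each vertex has one trans partner and four cis neighbours.
Systematic placement gives 4 geometric isomers: py mer (3 arrangements); py fac (chiral).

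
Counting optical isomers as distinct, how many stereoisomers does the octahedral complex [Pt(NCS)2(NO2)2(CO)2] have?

6

An octahedron has six vertices in three trans pairs; every non-trans pair is cis.
Systematic placement gives 5 geometric isomers: NCS trans, NO2 trans, CO trans; NCS cis, NO2 cis, CO trans; NCS cis, NO2 trans, CO cis; NCS cis, NO2 cis, CO cis (chiral); NCS trans, NO2 cis, CO cis.
One of these lacks any improper symmetry element and so occurs as an enantiomeric pair, giving 5 + 1 = 6 stereoisomers in total.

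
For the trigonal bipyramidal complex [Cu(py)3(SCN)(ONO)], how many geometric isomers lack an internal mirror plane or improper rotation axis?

In a trigonal bipyramid the two axial positions differ from the three equatorial ones.
Systematic placement gives 4 geometric isomers: SCN axial, ONO axial; SCN equatorial, ONO axial; SCN axial, ONO equatorial; SCN equatorial, ONO equatorial.
Each arrangement has an internal mirror plane or centre of symmetry, so none is chiral.

0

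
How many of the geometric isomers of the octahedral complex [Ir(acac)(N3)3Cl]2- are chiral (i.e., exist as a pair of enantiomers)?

0

An octahedron has six vertices in three trans pairs; every non-trans pair is cis.
Each acac is bidentate and must span two cis positions.
The distinct arrangements are (2 in all): N3 fac; N3 mer.
Each arrangement has an internal mirror plane or centre of symmetry, so none is chiral.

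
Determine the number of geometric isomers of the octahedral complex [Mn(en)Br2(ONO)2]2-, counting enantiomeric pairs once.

3

Each en is bidentate and must span two cis positions.
There are 3 geometric isomers: Br trans, ONO cis; Br cis, ONO cis (chiral); Br cis, ONO trans.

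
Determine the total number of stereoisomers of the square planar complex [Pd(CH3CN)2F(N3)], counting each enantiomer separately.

2

In a square planar complex each vertex has one trans partner and two cis neighbours.
Systematic placement gives 2 geometric isomers: CH3CN cis; CH3CN trans.
Each arrangement has an internal mirror plane or centre of symmetry, so none is chiral.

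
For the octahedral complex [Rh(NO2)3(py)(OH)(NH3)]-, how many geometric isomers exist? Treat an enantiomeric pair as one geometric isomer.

4

An octahedron has six vertices in three trans pairs; every non-trans pair is cis.
There are 4 geometric isomers: NO2 mer (3 arrangements); NO2 fac (chiral).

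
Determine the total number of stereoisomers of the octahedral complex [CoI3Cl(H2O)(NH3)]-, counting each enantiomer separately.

Systematic placement gives 4 geometric isomers: I mer (3 arrangements); I fac (chiral).
One of these lacks any improper symmetry element and so occurs as an enantiomeric pair, giving 4 + 1 = 5 stereoisomers in total.

5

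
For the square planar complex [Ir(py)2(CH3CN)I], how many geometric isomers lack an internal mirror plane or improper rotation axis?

A square has two trans pairs of vertices; adjacent vertices are cis.
Working through the distinct placements yields 2 geometric isomers: py cis; py trans.
Each arrangement has an internal mirror plane or centre of symmetry, so none is chiral.

0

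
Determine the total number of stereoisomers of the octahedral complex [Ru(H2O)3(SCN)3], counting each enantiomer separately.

The distinct arrangements are (2 in all): H2O mer; H2O fac.
Each arrangement has an internal mirror plane or centre of symmetry, so none is chiral.

2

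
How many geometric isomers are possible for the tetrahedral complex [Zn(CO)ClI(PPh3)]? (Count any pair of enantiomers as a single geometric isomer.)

In a tetrahedral complex all four positions are equivalent and every pair of ligands is adjacent — there is no cis/trans distinction.
Only one geometric arrangement is possible; it has no improper symmetry element, so it exists as a pair of enantiomers (2 stereoisomers).

1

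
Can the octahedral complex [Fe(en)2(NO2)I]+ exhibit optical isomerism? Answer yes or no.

In an octahedral complex each vertex has one trans partner and four cis neighbours.
Each en is bidentate and must span two cis positions.
Working through the distinct placements yields 2 geometric isomers: NO2 and I mutually trans; NO2 and I mutually cis (chiral).
One of these lacks any improper symmetry element and so occurs as an enantiomeric pair, giving 2 + 1 = 3 stereoisomers in total.

yes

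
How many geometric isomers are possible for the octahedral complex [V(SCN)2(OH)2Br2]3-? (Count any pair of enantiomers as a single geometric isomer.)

5

An octahedron has six vertices in three trans pairs; every non-trans pair is cis.
Working through the distinct placements yields 5 geometric isomers: SCN trans, OH trans, Br trans; SCN cis, OH cis, Br trans; SCN trans, OH cis, Br cis; SCN cis, OH cis, Br cis (chiral); SCN cis, OH trans, Br cis.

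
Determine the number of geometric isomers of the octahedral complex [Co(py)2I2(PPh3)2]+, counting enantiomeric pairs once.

Working through the distinct placements yields 5 geometric isomers: py trans, I trans, PPh3 trans; py cis, I trans, PPh3 cis; py trans, I cis, PPh3 cis; py cis, I cis, PPh3 cis (chiral); py cis, I cis, PPh3 trans.

5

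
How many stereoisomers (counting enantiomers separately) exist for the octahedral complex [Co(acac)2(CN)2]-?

3

The six octahedral sites form three mutually perpendicular trans pairs.
Each acac is bidentate and must span two cis positions.
Working through the distinct placements yields 2 geometric isomers: CN trans; CN cis (chiral).
One of these lacks any improper symmetry element and so occurs as an enantiomeric pair, giving 2 + 1 = 3 stereoisomers in total.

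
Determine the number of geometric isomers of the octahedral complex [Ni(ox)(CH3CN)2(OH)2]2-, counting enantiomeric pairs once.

3

In an octahedral complex each vertex has one trans partner and four cis neighbours.
Each ox is bidentate and must span two cis positions.
There are 3 geometric isomers: CH3CN trans, OH cis; CH3CN cis, OH cis (chiral); CH3CN cis, OH trans.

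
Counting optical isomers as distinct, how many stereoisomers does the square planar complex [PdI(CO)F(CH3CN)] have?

A square has two trans pairs of vertices; adjacent vertices are cis.
Systematic placement gives 3 geometric isomers: (CH3CN/F trans, CO/I trans); (CH3CN/I trans, CO/F trans); (CH3CN/CO trans, F/I trans).
Each arrangement has an internal mirror plane or centre of symmetry, so none is chiral.

3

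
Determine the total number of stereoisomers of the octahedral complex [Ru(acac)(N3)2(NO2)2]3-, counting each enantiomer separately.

4

Each acac is bidentate and must span two cis positions.
Working through the distinct placements yields 3 geometric isomers: N3 trans, NO2 cis; N3 cis, NO2 cis (chiral); N3 cis, NO2 trans.
One of these lacks any improper symmetry element and so occurs as an enantiomeric pair, giving 3 + 1 = 4 stereoisomers in total.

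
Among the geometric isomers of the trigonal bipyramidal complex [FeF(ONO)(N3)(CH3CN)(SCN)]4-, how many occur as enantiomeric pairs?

10

Exhaustive case analysis gives 10 geometric isomers.
Of these, 10 lack any improper symmetry element and so occur as enantiomeric pairs, giving 10 + 10 = 20 stereoisomers in total.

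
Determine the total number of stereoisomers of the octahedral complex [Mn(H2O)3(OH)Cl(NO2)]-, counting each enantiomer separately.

An octahedron has six vertices in three trans pairs; every non-trans pair is cis.
Working through the distinct placements yields 4 geometric isomers: H2O mer (3 arrangements); H2O fac (chiral).
One of these lacks any improper symmetry element and so occurs as an enantiomeric pair, giving 4 + 1 = 5 stereoisomers in total.

5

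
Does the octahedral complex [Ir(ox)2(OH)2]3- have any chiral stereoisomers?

yes

The six octahedral sites form three mutually perpendicular trans pairs.
Each ox is bidentate and must span two cis positions.
The distinct arrangements are (2 in all): OH trans; OH cis (chiral).
One of these lacks any improper symmetry element and so occurs as an enantiomeric pair, giving 2 + 1 = 3 stereoisomers in total.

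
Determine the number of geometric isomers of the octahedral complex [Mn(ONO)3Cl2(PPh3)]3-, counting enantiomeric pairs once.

3

An octahedron has six vertices in three trans pairs; every non-trans pair is cis.
Systematic placement gives 3 geometric isomers: ONO mer, Cl trans; ONO fac, Cl cis; ONO mer, Cl cis.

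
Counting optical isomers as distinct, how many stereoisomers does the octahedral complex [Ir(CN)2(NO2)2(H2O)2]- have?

6

An octahedron has six vertices in three trans pairs; every non-trans pair is cis.
There are 5 geometric isomers: CN trans, NO2 trans, H2O trans; CN trans, NO2 cis, H2O cis; CN cis, NO2 trans, H2O cis; CN cis, NO2 cis, H2O cis (chiral); CN cis, NO2 cis, H2O trans.
One of these lacks any improper symmetry element and so occurs as an enantiomeric pair, giving 5 + 1 = 6 stereoisomers in total.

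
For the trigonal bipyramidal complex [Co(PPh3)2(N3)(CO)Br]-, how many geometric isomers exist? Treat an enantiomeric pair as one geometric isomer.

Exhaustive case analysis gives 7 geometric isomers.

7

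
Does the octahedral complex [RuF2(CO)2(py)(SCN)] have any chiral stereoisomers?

yes

In an octahedral complex each vertex has one trans partner and four cis neighbours.
Working through the distinct placements yields 6 geometric isomers: F trans, CO trans; F cis, CO trans; F cis, CO cis (3 arrangements, 2 chiral); F trans, CO cis.
Of these, 2 lack any improper symmetry element and so occur as enantiomeric pairs, giving 6 + 2 = 8 stereoisomers in total.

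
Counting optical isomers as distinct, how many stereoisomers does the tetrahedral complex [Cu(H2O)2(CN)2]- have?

In a tetrahedral complex all four positions are equivalent and every pair of ligands is adjacent — there is no cis/trans distinction.
Only one geometric arrangement is possible.

1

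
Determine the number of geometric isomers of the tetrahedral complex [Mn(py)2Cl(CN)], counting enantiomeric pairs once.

Only one geometric arrangement is possible.

1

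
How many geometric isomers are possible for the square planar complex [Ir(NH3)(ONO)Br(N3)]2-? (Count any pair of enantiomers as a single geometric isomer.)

3

In a square planar complex each vertex has one trans partner and two cis neighbours.
The distinct arrangements are (3 in all): (Br/NH3 trans, N3/ONO trans); (Br/ONO trans, N3/NH3 trans); (Br/N3 trans, NH3/ONO trans).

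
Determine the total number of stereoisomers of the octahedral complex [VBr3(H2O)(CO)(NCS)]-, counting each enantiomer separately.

The six octahedral sites form three mutually perpendicular trans pairs.
There are 4 geometric isomers: Br mer (3 arrangements); Br fac (chiral).
One of these lacks any improper symmetry element and so occurs as an enantiomeric pair, giving 4 + 1 = 5 stereoisomers in total.

5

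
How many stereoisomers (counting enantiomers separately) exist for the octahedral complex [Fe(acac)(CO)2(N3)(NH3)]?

6

In an octahedral complex each vertex has one trans partner and four cis neighbours.
Each acac is bidentate and must span two cis positions.
There are 4 geometric isomers: CO trans; CO cis (3 arrangements, 2 chiral).
Of these, 2 lack any improper symmetry element and so occur as enantiomeric pairs, giving 4 + 2 = 6 stereoisomers in total.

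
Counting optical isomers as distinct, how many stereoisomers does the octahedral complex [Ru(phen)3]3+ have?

An octahedron has six vertices in three trans pairs; every non-trans pair is cis.
Each phen is bidentate and must span two cis positions.
Only one geometric arrangement is possible; it has no improper symmetry element, so it exists as a pair of enantiomers (2 stereoisomers).

2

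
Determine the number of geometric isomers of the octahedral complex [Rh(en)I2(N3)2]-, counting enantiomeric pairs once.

3

An octahedron has six vertices in three trans pairs; every non-trans pair is cis.
Each en is bidentate and must span two cis positions.
There are 3 geometric isomers: I trans, N3 cis; I cis, N3 cis (chiral); I cis, N3 trans.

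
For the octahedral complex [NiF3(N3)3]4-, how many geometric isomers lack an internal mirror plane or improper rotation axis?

Working through the distinct placements yields 2 geometric isomers: F mer; F fac.
Each arrangement has an internal mirror plane or centre of symmetry, so none is chiral.

0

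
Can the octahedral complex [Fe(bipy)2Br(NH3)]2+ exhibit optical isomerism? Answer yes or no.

yes

An octahedron has six vertices in three trans pairs; every non-trans pair is cis.
Each bipy is bidentate and must span two cis positions.
Working through the distinct placements yields 2 geometric isomers: Br and NH3 mutually trans; Br and NH3 mutually cis (chiral).
One of these lacks any improper symmetry element and so occurs as an enantiomeric pair, giving 2 + 1 = 3 stereoisomers in total.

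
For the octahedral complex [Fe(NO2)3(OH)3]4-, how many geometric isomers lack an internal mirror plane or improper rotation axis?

The six octahedral sites form three mutually perpendicular trans pairs.
Working through the distinct placements yields 2 geometric isomers: NO2 mer; NO2 fac.
Each arrangement has an internal mirror plane or centre of symmetry, so none is chiral.

0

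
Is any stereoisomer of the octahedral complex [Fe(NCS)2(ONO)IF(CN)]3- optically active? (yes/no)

The six octahedral sites form three mutually perpendicular trans pairs.
Systematic enumeration (placing each ligand type in turn and discarding arrangements equivalent by rotation or reflection) gives 9 geometric isomers.
Of these, 6 lack any improper symmetry element and so occur as enantiomeric pairs, giving 9 + 6 = 15 stereoisomers in total.

yes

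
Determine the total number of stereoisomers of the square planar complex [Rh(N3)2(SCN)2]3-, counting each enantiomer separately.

2

In a square planar complex each vertex has one trans partner and two cis neighbours.
Systematic placement gives 2 geometric isomers: N3 cis; N3 trans.
Each arrangement has an internal mirror plane or centre of symmetry, so none is chiral.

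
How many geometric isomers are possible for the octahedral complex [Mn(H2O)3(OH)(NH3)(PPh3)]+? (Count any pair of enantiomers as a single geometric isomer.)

The distinct arrangements are (4 in all): H2O mer (3 arrangements); H2O fac (chiral).

4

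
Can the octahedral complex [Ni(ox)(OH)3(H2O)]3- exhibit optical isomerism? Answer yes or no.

An octahedron has six vertices in three trans pairs; every non-trans pair is cis.
Each ox is bidentate and must span two cis positions.
There are 2 geometric isomers: OH fac; OH mer.
Each arrangement has an internal mirror plane or centre of symmetry, so none is chiral.

no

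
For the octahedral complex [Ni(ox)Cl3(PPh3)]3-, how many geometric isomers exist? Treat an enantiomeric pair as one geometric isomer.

In an octahedral complex each vertex has one trans partner and four cis neighbours.
Each ox is bidentate and must span two cis positions.
Working through the distinct placements yields 2 geometric isomers: Cl mer; Cl fac.

2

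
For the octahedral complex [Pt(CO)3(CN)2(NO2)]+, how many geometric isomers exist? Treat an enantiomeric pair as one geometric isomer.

An octahedron has six vertices in three trans pairs; every non-trans pair is cis.
The distinct arrangements are (3 in all): CO mer, CN trans; CO fac, CN cis; CO mer, CN cis.

3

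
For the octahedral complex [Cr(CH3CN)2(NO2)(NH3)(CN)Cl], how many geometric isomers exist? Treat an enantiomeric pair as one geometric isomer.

9

In an octahedral complex each vertex has one trans partner and four cis neighbours.
Systematic enumeration (placing each ligand type in turn and discarding arrangements equivalent by rotation or reflection) gives 9 geometric isomers.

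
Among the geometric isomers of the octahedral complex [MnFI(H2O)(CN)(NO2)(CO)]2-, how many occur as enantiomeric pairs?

15

The six octahedral sites form three mutually perpendicular trans pairs.
Systematic enumeration (placing each ligand type in turn and discarding arrangements equivalent by rotation or reflection) gives 15 geometric isomers.
Of these, 15 lack any improper symmetry element and so occur as enantiomeric pairs, giving 15 + 15 = 30 stereoisomers in total.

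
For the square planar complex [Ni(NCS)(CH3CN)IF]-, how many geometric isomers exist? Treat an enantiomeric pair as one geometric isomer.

3

A square has two trans pairs of vertices; adjacent vertices are cis.
The distinct arrangements are (3 in all): (CH3CN/I trans, F/NCS trans); (CH3CN/NCS trans, F/I trans); (CH3CN/F trans, I/NCS trans).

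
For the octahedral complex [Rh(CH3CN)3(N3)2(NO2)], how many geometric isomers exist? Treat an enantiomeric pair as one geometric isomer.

An octahedron has six vertices in three trans pairs; every non-trans pair is cis.
Systematic placement gives 3 geometric isomers: CH3CN mer, N3 cis; CH3CN mer, N3 trans; CH3CN fac, N3 cis.

3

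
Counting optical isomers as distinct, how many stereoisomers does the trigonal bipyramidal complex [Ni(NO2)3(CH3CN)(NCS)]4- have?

In a trigonal bipyramid the two axial positions differ from the three equatorial ones.
Systematic placement gives 4 geometric isomers: CH3CN axial, NCS axial; CH3CN axial, NCS equatorial; CH3CN equatorial, NCS axial; CH3CN equatorial, NCS equatorial.
Each arrangement has an internal mirror plane or centre of symmetry, so none is chiral.

4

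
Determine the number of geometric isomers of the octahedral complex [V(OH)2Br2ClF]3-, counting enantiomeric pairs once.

An octahedron has six vertices in three trans pairs; every non-trans pair is cis.
Systematic placement gives 6 geometric isomers: OH trans, Br trans; OH cis, Br trans; OH trans, Br cis; OH cis, Br cis (3 arrangements, 2 chiral).

6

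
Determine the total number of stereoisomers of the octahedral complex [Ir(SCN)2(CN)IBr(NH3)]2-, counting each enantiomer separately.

15

The six octahedral sites form three mutually perpendicular trans pairs.
Systematic enumeration (placing each ligand type in turn and discarding arrangements equivalent by rotation or reflection) gives 9 geometric isomers.
Of these, 6 lack any improper symmetry element and so occur as enantiomeric pairs, giving 9 + 6 = 15 stereoisomers in total.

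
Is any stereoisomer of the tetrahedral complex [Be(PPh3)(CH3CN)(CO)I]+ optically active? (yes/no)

All four vertices of a tetrahedron are equivalent and mutually adjacent, so cis/trans isomerism cannot arise.
Only one geometric arrangement is possible; it has no improper symmetry element, so it exists as a pair of enantiomers (2 stereoisomers).

yes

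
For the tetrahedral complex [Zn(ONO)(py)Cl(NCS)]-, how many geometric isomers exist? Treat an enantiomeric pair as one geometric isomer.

1

In a tetrahedral complex all four positions are equivalent and every pair of ligands is adjacent — there is no cis/trans distinction.
Only one geometric arrangement is possible; it has no improper symmetry element, so it exists as a pair of enantiomers (2 stereoisomers).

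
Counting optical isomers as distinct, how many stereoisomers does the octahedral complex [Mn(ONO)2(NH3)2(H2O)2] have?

6

In an octahedral complex each vertex has one trans partner and four cis neighbours.
Systematic placement gives 5 geometric isomers: ONO trans, NH3 trans, H2O trans; ONO cis, NH3 cis, H2O trans; ONO trans, NH3 cis, H2O cis; ONO cis, NH3 cis, H2O cis (chiral); ONO cis, NH3 trans, H2O cis.
One of these lacks any improper symmetry element and so occurs as an enantiomeric pair, giving 5 + 1 = 6 stereoisomers in total.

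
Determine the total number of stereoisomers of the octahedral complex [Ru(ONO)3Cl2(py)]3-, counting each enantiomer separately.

3

Working through the distinct placements yields 3 geometric isomers: ONO mer, Cl trans; ONO fac, Cl cis; ONO mer, Cl cis.
Each arrangement has an internal mirror plane or centre of symmetry, so none is chiral.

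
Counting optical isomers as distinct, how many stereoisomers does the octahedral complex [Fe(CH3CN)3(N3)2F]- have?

In an octahedral complex each vertex has one trans partner and four cis neighbours.
Working through the distinct placements yields 3 geometric isomers: CH3CN mer, N3 trans; CH3CN mer, N3 cis; CH3CN fac, N3 cis.
Each arrangement has an internal mirror plane or centre of symmetry, so none is chiral.

3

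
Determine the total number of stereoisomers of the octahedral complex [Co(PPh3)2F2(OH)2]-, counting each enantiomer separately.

There are 5 geometric isomers: PPh3 trans, F trans, OH trans; PPh3 cis, F trans, OH cis; PPh3 trans, F cis, OH cis; PPh3 cis, F cis, OH cis (chiral); PPh3 cis, F cis, OH trans.
One of these lacks any improper symmetry element and so occurs as an enantiomeric pair, giving 5 + 1 = 6 stereoisomers in total.

6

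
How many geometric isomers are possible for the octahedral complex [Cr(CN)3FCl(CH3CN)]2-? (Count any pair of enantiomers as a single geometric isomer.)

4

In an octahedral complex each vertex has one trans partner and four cis neighbours.
Working through the distinct placements yields 4 geometric isomers: CN mer (3 arrangements); CN fac (chiral).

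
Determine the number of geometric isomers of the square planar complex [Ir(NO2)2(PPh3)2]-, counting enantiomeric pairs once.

A square has two trans pairs of vertices; adjacent vertices are cis.
Systematic placement gives 2 geometric isomers: NO2 cis; NO2 trans.

2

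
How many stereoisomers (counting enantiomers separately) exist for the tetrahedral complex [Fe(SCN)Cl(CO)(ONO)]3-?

2

Only one geometric arrangement is possible; it has no improper symmetry element, so it exists as a pair of enantiomers (2 stereoisomers).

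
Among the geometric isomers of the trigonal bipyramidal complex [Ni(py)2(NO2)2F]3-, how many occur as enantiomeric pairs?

1

A trigonal bipyramid has two axial and three equatorial sites, which are chemically inequivalent.
Placing the ligands in turn and identifying arrangements related by rotation or reflection leaves 5 distinct geometric isomers.
One of these lacks any improper symmetry element and so occurs as an enantiomeric pair, giving 5 + 1 = 6 stereoisomers in total.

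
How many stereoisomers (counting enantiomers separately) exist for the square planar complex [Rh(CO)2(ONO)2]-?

2

Systematic placement gives 2 geometric isomers: CO cis; CO trans.
Each arrangement has an internal mirror plane or centre of symmetry, so none is chiral.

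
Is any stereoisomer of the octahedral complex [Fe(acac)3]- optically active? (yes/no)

The six octahedral sites form three mutually perpendicular trans pairs.
Each acac is bidentate and must span two cis positions.
Only one geometric arrangement is possible; it has no improper symmetry element, so it exists as a pair of enantiomers (2 stereoisomers).

yes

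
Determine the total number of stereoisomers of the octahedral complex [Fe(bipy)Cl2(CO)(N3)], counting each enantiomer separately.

6

An octahedron has six vertices in three trans pairs; every non-trans pair is cis.
Each bipy is bidentate and must span two cis positions.
Working through the distinct placements yields 4 geometric isomers: Cl cis (3 arrangements, 2 chiral); Cl trans.
Of these, 2 lack any improper symmetry element and so occur as enantiomeric pairs, giving 4 + 2 = 6 stereoisomers in total.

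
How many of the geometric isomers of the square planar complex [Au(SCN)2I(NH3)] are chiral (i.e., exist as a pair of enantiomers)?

0

Working through the distinct placements yields 2 geometric isomers: SCN cis; SCN trans.
Each arrangement has an internal mirror plane or centre of symmetry, so none is chiral.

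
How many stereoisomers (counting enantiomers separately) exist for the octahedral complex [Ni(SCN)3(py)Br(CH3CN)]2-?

In an octahedral complex each vertex has one trans partner and four cis neighbours.
Working through the distinct placements yields 4 geometric isomers: SCN mer (3 arrangements); SCN fac (chiral).
One of these lacks any improper symmetry element and so occurs as an enantiomeric pair, giving 4 + 1 = 5 stereoisomers in total.

5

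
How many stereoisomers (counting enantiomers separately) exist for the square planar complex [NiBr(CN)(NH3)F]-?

A square has two trans pairs of vertices; adjacent vertices are cis.
Systematic placement gives 3 geometric isomers: (Br/F trans, CN/NH3 trans); (Br/NH3 trans, CN/F trans); (Br/CN trans, F/NH3 trans).
Each arrangement has an internal mirror plane or centre of symmetry, so none is chiral.

3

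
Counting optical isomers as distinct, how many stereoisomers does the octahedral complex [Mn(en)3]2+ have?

In an octahedral complex each vertex has one trans partner and four cis neighbours.
Each en is bidentate and must span two cis positions.
Only one geometric arrangement is possible; it has no improper symmetry element, so it exists as a pair of enantiomers (2 stereoisomers).

2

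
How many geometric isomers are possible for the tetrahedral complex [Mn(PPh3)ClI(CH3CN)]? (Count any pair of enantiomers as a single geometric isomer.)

1

Only one geometric arrangement is possible; it has no improper symmetry element, so it exists as a pair of enantiomers (2 stereoisomers).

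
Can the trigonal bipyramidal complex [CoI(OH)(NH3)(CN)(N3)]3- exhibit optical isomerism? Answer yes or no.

yes

Systematic enumeration (placing each ligand type in turn and discarding arrangements equivalent by rotation or reflection) gives 10 geometric isomers.
Of these, 10 lack any improper symmetry element and so occur as enantiomeric pairs, giving 10 + 10 = 20 stereoisomers in total.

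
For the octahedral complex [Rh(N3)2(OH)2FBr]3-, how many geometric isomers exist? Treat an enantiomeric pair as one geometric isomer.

6

Systematic placement gives 6 geometric isomers: N3 trans, OH trans; N3 cis, OH cis (3 arrangements, 2 chiral); N3 cis, OH trans; N3 trans, OH cis.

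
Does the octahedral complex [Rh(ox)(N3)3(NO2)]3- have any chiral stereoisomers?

no

The six octahedral sites form three mutually perpendicular trans pairs.
Each ox is bidentate and must span two cis positions.
Working through the distinct placements yields 2 geometric isomers: N3 mer; N3 fac.
Each arrangement has an internal mirror plane or centre of symmetry, so none is chiral.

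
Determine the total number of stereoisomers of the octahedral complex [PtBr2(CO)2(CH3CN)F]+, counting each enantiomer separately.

8

In an octahedral complex each vertex has one trans partner and four cis neighbours.
Systematic placement gives 6 geometric isomers: Br trans, CO cis; Br trans, CO trans; Br cis, CO cis (3 arrangements, 2 chiral); Br cis, CO trans.
Of these, 2 lack any improper symmetry element and so occur as enantiomeric pairs, giving 6 + 2 = 8 stereoisomers in total.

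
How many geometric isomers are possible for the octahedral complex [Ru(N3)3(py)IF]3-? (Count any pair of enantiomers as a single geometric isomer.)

4

The six octahedral sites form three mutually perpendicular trans pairs.
The distinct arrangements are (4 in all): N3 mer (3 arrangements); N3 fac (chiral).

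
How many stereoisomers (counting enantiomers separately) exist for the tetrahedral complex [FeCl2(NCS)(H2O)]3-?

1

In a tetrahedral complex all four positions are equivalent and every pair of ligands is adjacent — there is no cis/trans distinction.
Only one geometric arrangement is possible.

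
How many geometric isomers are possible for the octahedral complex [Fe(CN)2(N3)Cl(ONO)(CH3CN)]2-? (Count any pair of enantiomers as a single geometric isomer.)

9

An octahedron has six vertices in three trans pairs; every non-trans pair is cis.
Systematic enumeration (placing each ligand type in turn and discarding arrangements equivalent by rotation or reflection) gives 9 geometric isomers.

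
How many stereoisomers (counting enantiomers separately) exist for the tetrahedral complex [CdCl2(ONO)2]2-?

In a tetrahedral complex all four positions are equivalent and every pair of ligands is adjacent — there is no cis/trans distinction.
Only one geometric arrangement is possible.

1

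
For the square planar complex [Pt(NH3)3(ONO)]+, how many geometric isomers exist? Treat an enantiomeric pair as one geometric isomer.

1

In a square planar complex each vertex has one trans partner and two cis neighbours.
Only one geometric arrangement is possible.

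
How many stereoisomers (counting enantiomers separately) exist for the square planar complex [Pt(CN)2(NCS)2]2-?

A square has two trans pairs of vertices; adjacent vertices are cis.
There are 2 geometric isomers: CN cis; CN trans.
Each arrangement has an internal mirror plane or centre of symmetry, so none is chiral.

2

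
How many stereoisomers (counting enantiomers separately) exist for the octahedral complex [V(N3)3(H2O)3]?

2

In an octahedral complex each vertex has one trans partner and four cis neighbours.
Working through the distinct placements yields 2 geometric isomers: N3 mer; N3 fac.
Each arrangement has an internal mirror plane or centre of symmetry, so none is chiral.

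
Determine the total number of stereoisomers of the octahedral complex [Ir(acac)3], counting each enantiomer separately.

2

Each acac is bidentate and must span two cis positions.
Only one geometric arrangement is possible; it has no improper symmetry element, so it exists as a pair of enantiomers (2 stereoisomers).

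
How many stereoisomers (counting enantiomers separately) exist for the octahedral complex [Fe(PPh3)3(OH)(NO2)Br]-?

5

Systematic placement gives 4 geometric isomers: PPh3 mer (3 arrangements); PPh3 fac (chiral).
One of these lacks any improper symmetry element and so occurs as an enantiomeric pair, giving 4 + 1 = 5 stereoisomers in total.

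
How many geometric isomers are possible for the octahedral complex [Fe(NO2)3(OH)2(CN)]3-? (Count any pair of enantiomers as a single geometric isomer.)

The six octahedral sites form three mutually perpendicular trans pairs.
There are 3 geometric isomers: NO2 mer, OH trans; NO2 fac, OH cis; NO2 mer, OH cis.

3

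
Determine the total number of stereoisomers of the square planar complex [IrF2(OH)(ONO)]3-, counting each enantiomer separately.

2

In a square planar complex each vertex has one trans partner and two cis neighbours.
The distinct arrangements are (2 in all): F cis; F trans.
Each arrangement has an internal mirror plane or centre of symmetry, so none is chiral.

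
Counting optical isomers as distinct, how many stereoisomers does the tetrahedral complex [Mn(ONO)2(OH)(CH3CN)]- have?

In a tetrahedral complex all four positions are equivalent and every pair of ligands is adjacent — there is no cis/trans distinction.
Only one geometric arrangement is possible.

1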